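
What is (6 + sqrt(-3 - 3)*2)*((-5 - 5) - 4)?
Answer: -84 - 28*I*sqrt(6) ≈ -84.0 - 68.586*I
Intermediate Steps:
(6 + sqrt(-3 - 3)*2)*((-5 - 5) - 4) = (6 + sqrt(-6)*2)*(-10 - 4) = (6 + (I*sqrt(6))*2)*(-14) = (6 + 2*I*sqrt(6))*(-14) = -84 - 28*I*sqrt(6)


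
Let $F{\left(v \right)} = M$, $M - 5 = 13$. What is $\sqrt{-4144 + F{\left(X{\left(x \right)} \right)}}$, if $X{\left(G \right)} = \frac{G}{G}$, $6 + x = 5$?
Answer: $i \sqrt{4126} \approx 64.234 i$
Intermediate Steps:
$x = -1$ ($x = -6 + 5 = -1$)
$M = 18$ ($M = 5 + 13 = 18$)
$X{\left(G \right)} = 1$
$F{\left(v \right)} = 18$
$\sqrt{-4144 + F{\left(X{\left(x \right)} \right)}} = \sqrt{-4144 + 18} = \sqrt{-4126} = i \sqrt{4126}$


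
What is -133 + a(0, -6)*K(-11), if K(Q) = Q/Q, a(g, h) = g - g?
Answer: -133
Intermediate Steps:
a(g, h) = 0
K(Q) = 1
-133 + a(0, -6)*K(-11) = -133 + 0*1 = -133 + 0 = -133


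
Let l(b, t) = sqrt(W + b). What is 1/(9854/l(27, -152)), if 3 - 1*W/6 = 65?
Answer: I*sqrt(345)/9854 ≈ 0.0018849*I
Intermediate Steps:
W = -372 (W = 18 - 6*65 = 18 - 390 = -372)
l(b, t) = sqrt(-372 + b)
1/(9854/l(27, -152)) = 1/(9854/(sqrt(-372 + 27))) = 1/(9854/(sqrt(-345))) = 1/(9854/((I*sqrt(345)))) = 1/(9854*(-I*sqrt(345)/345)) = 1/(-9854*I*sqrt(345)/345) = I*sqrt(345)/9854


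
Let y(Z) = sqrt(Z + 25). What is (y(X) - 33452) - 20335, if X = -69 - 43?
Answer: -53787 + I*sqrt(87) ≈ -53787.0 + 9.3274*I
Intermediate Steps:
X = -112
y(Z) = sqrt(25 + Z)
(y(X) - 33452) - 20335 = (sqrt(25 - 112) - 33452) - 20335 = (sqrt(-87) - 33452) - 20335 = (I*sqrt(87) - 33452) - 20335 = (-33452 + I*sqrt(87)) - 20335 = -53787 + I*sqrt(87)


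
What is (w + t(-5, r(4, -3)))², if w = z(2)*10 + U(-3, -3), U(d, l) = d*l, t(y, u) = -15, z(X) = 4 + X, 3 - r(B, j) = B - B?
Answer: 2916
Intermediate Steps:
r(B, j) = 3 (r(B, j) = 3 - (B - B) = 3 - 1*0 = 3 + 0 = 3)
w = 69 (w = (4 + 2)*10 - 3*(-3) = 6*10 + 9 = 60 + 9 = 69)
(w + t(-5, r(4, -3)))² = (69 - 15)² = 54² = 2916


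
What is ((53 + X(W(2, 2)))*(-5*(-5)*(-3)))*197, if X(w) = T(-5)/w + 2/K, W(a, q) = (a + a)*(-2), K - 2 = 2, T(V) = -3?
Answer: -6368025/8 ≈ -7.9600e+5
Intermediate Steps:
K = 4 (K = 2 + 2 = 4)
W(a, q) = -4*a (W(a, q) = (2*a)*(-2) = -4*a)
X(w) = ½ - 3/w (X(w) = -3/w + 2/4 = -3/w + 2*(¼) = -3/w + ½ = ½ - 3/w)
((53 + X(W(2, 2)))*(-5*(-5)*(-3)))*197 = ((53 + (-6 - 4*2)/(2*((-4*2))))*(-5*(-5)*(-3)))*197 = ((53 + (½)*(-6 - 8)/(-8))*(25*(-3)))*197 = ((53 + (½)*(-⅛)*(-14))*(-75))*197 = ((53 + 7/8)*(-75))*197 = ((431/8)*(-75))*197 = -32325/8*197 = -6368025/8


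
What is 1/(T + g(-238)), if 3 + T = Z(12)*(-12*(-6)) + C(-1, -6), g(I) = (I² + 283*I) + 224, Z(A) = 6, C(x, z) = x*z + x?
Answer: -1/10052 ≈ -9.9483e-5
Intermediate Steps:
C(x, z) = x + x*z
g(I) = 224 + I² + 283*I
T = 434 (T = -3 + (6*(-12*(-6)) - (1 - 6)) = -3 + (6*72 - 1*(-5)) = -3 + (432 + 5) = -3 + 437 = 434)
1/(T + g(-238)) = 1/(434 + (224 + (-238)² + 283*(-238))) = 1/(434 + (224 + 56644 - 67354)) = 1/(434 - 10486) = 1/(-10052) = -1/10052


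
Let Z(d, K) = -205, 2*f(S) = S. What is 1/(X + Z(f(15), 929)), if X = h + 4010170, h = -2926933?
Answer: 1/1083032 ≈ 9.2333e-7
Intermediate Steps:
f(S) = S/2
X = 1083237 (X = -2926933 + 4010170 = 1083237)
1/(X + Z(f(15), 929)) = 1/(1083237 - 205) = 1/1083032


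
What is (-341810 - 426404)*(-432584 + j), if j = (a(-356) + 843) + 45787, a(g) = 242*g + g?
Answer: 362951922868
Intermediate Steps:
a(g) = 243*g
j = -39878 (j = (243*(-356) + 843) + 45787 = (-86508 + 843) + 45787 = -85665 + 45787 = -39878)
(-341810 - 426404)*(-432584 + j) = (-341810 - 426404)*(-432584 - 39878) = -768214*(-472462) = 362951922868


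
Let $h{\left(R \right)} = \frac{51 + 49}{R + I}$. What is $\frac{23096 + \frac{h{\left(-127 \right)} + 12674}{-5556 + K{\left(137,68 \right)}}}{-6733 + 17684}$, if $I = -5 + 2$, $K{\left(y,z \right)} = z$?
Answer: $\frac{14710681}{6975787} \approx 2.1088$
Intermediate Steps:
$I = -3$
$h{\left(R \right)} = \frac{100}{-3 + R}$ ($h{\left(R \right)} = \frac{51 + 49}{R - 3} = \frac{100}{-3 + R}$)
$\frac{23096 + \frac{h{\left(-127 \right)} + 12674}{-5556 + K{\left(137,68 \right)}}}{-6733 + 17684} = \frac{23096 + \frac{\frac{100}{-3 - 127} + 12674}{-5556 + 68}}{-6733 + 17684} = \frac{23096 + \frac{\frac{100}{-130} + 12674}{-5488}}{10951} = \left(23096 + \left(100 \left(- \frac{1}{130}\right) + 12674\right) \left(- \frac{1}{5488}\right)\right) \frac{1}{10951} = \left(23096 + \left(- \frac{10}{13} + 12674\right) \left(- \frac{1}{5488}\right)\right) \frac{1}{10951} = \left(23096 + \frac{164752}{13} \left(- \frac{1}{5488}\right)\right) \frac{1}{10951} = \left(23096 - \frac{1471}{637}\right) \frac{1}{10951} = \frac{14710681}{637} \cdot \frac{1}{10951} = \frac{14710681}{6975787}$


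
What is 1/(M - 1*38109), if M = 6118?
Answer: -1/31991 ≈ -3.1259e-5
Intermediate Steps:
1/(M - 1*38109) = 1/(6118 - 1*38109) = 1/(6118 - 38109) = 1/(-31991) = -1/31991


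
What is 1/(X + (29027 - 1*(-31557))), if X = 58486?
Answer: 1/119070 ≈ 8.3984e-6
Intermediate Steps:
1/(X + (29027 - 1*(-31557))) = 1/(58486 + (29027 - 1*(-31557))) = 1/(58486 + (29027 + 31557)) = 1/(58486 + 60584) = 1/119070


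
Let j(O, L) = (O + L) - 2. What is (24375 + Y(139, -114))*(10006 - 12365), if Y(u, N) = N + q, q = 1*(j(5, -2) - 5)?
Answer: -57222263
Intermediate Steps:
j(O, L) = -2 + L + O (j(O, L) = (L + O) - 2 = -2 + L + O)
q = -4 (q = 1*((-2 - 2 + 5) - 5) = 1*(1 - 5) = 1*(-4) = -4)
Y(u, N) = -4 + N (Y(u, N) = N - 4 = -4 + N)
(24375 + Y(139, -114))*(10006 - 12365) = (24375 + (-4 - 114))*(10006 - 12365) = (24375 - 118)*(-2359) = 24257*(-2359) = -57222263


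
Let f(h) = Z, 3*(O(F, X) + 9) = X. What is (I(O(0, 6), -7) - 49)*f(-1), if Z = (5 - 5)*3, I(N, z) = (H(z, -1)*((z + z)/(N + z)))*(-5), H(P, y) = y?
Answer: 0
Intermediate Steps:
O(F, X) = -9 + X/3
I(N, z) = 10*z/(N + z) (I(N, z) = -(z + z)/(N + z)*(-5) = -2*z/(N + z)*(-5) = 10*z/(N + z))
Z = 0 (Z = 0*3 = 0)
f(h) = 0
(I(O(0, 6), -7) - 49)*f(-1) = (10*(-7)/((-9 + (⅓)*6) - 7) - 49)*0 = (10*(-7)/((-9 + 2) - 7) - 49)*0 = (10*(-7)/(-7 - 7) - 49)*0 = (10*(-7)/(-14) - 49)*0 = (10*(-7)*(-1/14) - 49)*0 = (5 - 49)*0 = -44*0 = 0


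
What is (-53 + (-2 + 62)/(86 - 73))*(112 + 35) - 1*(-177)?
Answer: -90162/13 ≈ -6935.5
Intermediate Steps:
(-53 + (-2 + 62)/(86 - 73))*(112 + 35) - 1*(-177) = (-53 + 60/13)*147 + 177 = -629/13*147 + 177 = -92463/13 + 177 = -90162/13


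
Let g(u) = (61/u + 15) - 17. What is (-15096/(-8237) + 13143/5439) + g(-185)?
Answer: 143319522/74668405 ≈ 1.9194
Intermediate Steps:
g(u) = -2 + 61/u (g(u) = (15 + 61/u) - 17 = -2 + 61/u)
(-15096/(-8237) + 13143/5439) + g(-185) = (-15096/(-8237) + 13143/5439) + (-2 + 61/(-185)) = (-15096*(-1/8237) + 13143*(1/5439)) + (-2 + 61*(-1/185)) = (15096/8237 + 4381/1813) + (-2 - 61/185) = 63455345/14933681 - 431/185 = 143319522/74668405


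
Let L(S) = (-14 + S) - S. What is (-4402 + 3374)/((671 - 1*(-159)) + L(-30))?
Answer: -257/204 ≈ -1.2598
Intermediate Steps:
L(S) = -14
(-4402 + 3374)/((671 - 1*(-159)) + L(-30)) = (-4402 + 3374)/((671 - 1*(-159)) - 14) = -1028/((671 + 159) - 14) = -1028/(830 - 14) = -1028/816 = -1028*1/816 = -257/204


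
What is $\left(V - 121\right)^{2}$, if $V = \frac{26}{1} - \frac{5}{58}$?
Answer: $\frac{30415225}{3364} \approx 9041.4$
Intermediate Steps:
$V = \frac{1503}{58}$ ($V = 26 \cdot 1 - \frac{5}{58} = 26 - \frac{5}{58} = \frac{1503}{58} \approx 25.914$)
$\left(V - 121\right)^{2} = \left(\frac{1503}{58} - 121\right)^{2} = \left(- \frac{5515}{58}\right)^{2} = \frac{30415225}{3364}$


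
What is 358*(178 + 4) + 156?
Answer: 65312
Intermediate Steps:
358*(178 + 4) + 156 = 358*182 + 156 = 65156 + 156 = 65312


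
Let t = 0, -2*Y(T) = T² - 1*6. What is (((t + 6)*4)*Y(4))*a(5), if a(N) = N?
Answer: -600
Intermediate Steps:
Y(T) = 3 - T²/2 (Y(T) = -(T² - 1*6)/2 = -(T² - 6)/2 = -(-6 + T²)/2 = 3 - T²/2)
(((t + 6)*4)*Y(4))*a(5) = (((0 + 6)*4)*(3 - ½*4²))*5 = ((6*4)*(3 - ½*16))*5 = (24*(3 - 8))*5 = (24*(-5))*5 = -120*5 = -600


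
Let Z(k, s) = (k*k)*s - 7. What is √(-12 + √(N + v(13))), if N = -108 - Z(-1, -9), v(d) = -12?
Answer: √(-12 + 2*I*√26) ≈ 1.3689 + 3.7248*I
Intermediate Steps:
Z(k, s) = -7 + s*k² (Z(k, s) = k²*s - 7 = s*k² - 7 = -7 + s*k²)
N = -92 (N = -108 - (-7 - 9*(-1)²) = -108 - (-7 - 9*1) = -108 - (-7 - 9) = -108 - 1*(-16) = -108 + 16 = -92)
√(-12 + √(N + v(13))) = √(-12 + √(-92 - 12)) = √(-12 + √(-104)) = √(-12 + 2*I*√26)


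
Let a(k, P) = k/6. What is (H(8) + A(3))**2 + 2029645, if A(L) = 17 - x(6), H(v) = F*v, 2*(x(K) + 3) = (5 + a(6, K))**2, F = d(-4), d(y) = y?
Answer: 2030545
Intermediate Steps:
a(k, P) = k/6 (a(k, P) = k*(1/6) = k/6)
F = -4
x(K) = 15 (x(K) = -3 + (5 + (1/6)*6)**2/2 = -3 + (5 + 1)**2/2 = -3 + (1/2)*6**2 = -3 + (1/2)*36 = -3 + 18 = 15)
H(v) = -4*v
A(L) = 2 (A(L) = 17 - 1*15 = 17 - 15 = 2)
(H(8) + A(3))**2 + 2029645 = (-4*8 + 2)**2 + 2029645 = (-32 + 2)**2 + 2029645 = (-30)**2 + 2029645 = 900 + 2029645 = 2030545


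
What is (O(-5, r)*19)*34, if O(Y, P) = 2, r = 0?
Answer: 1292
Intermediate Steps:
(O(-5, r)*19)*34 = (2*19)*34 = 38*34 = 1292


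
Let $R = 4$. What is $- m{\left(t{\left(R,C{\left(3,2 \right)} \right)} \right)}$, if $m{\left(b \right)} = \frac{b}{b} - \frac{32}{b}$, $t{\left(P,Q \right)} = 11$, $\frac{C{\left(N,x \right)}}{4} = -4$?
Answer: $\frac{21}{11} \approx 1.9091$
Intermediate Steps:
$C{\left(N,x \right)} = -16$ ($C{\left(N,x \right)} = 4 \left(-4\right) = -16$)
$m{\left(b \right)} = 1 - \frac{32}{b}$
$- m{\left(t{\left(R,C{\left(3,2 \right)} \right)} \right)} = - \frac{-32 + 11}{11} = - \frac{-21}{11} = \left(-1\right) \left(- \frac{21}{11}\right) = \frac{21}{11}$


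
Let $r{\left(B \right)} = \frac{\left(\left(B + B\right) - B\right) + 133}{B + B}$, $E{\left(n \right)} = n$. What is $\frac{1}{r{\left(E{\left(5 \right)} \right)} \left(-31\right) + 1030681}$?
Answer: $\frac{5}{5151266} \approx 9.7063 \cdot 10^{-7}$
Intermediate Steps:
$r{\left(B \right)} = \frac{133 + B}{2 B}$ ($r{\left(B \right)} = \frac{\left(2 B - B\right) + 133}{2 B} = \left(B + 133\right) \frac{1}{2 B} = \left(133 + B\right) \frac{1}{2 B} = \frac{133 + B}{2 B}$)
$\frac{1}{r{\left(E{\left(5 \right)} \right)} \left(-31\right) + 1030681} = \frac{1}{\frac{133 + 5}{2 \cdot 5} \left(-31\right) + 1030681} = \frac{1}{\frac{1}{2} \cdot \frac{1}{5} \cdot 138 \left(-31\right) + 1030681} = \frac{1}{\frac{69}{5} \left(-31\right) + 1030681} = \frac{1}{- \frac{2139}{5} + 1030681} = \frac{1}{\frac{5151266}{5}} = \frac{5}{5151266}$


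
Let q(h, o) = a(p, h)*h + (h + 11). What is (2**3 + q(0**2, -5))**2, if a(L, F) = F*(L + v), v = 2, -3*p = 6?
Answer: 361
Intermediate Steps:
p = -2 (p = -1/3*6 = -2)
a(L, F) = F*(2 + L) (a(L, F) = F*(L + 2) = F*(2 + L))
q(h, o) = 11 + h (q(h, o) = (h*(2 - 2))*h + (h + 11) = (h*0)*h + (11 + h) = 0*h + (11 + h) = 0 + (11 + h) = 11 + h)
(2**3 + q(0**2, -5))**2 = (2**3 + (11 + 0**2))**2 = (8 + (11 + 0))**2 = (8 + 11)**2 = 19**2 = 361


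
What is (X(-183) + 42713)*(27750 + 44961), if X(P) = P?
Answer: 3092398830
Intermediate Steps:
(X(-183) + 42713)*(27750 + 44961) = (-183 + 42713)*(27750 + 44961) = 42530*72711 = 3092398830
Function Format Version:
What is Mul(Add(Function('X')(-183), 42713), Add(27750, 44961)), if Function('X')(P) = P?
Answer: 3092398830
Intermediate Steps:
Mul(Add(Function('X')(-183), 42713), Add(27750, 44961)) = Mul(Add(-183, 42713), Add(27750, 44961)) = Mul(42530, 72711) = 3092398830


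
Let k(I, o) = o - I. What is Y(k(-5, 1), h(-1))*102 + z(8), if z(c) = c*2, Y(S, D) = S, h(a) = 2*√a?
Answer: 628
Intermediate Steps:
z(c) = 2*c
Y(k(-5, 1), h(-1))*102 + z(8) = (1 - 1*(-5))*102 + 2*8 = (1 + 5)*102 + 16 = 6*102 + 16 = 612 + 16 = 628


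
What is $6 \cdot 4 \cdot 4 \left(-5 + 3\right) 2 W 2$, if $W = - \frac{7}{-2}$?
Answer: $-2688$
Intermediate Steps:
$W = \frac{7}{2}$ ($W = \left(-7\right) \left(- \frac{1}{2}\right) = \frac{7}{2} \approx 3.5$)
$6 \cdot 4 \cdot 4 \left(-5 + 3\right) 2 W 2 = 6 \cdot 4 \cdot 4 \left(-5 + 3\right) 2 \cdot \frac{7}{2} \cdot 2 = 24 \cdot 4 \left(\left(-2\right) 2\right) \frac{7}{2} \cdot 2 = 96 \left(-4\right) \frac{7}{2} \cdot 2 = \left(-384\right) \frac{7}{2} \cdot 2 = \left(-1344\right) 2 = -2688$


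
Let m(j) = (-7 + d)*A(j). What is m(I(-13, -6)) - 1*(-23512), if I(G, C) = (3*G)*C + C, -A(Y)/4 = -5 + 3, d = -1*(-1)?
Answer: 23464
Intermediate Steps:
d = 1
A(Y) = 8 (A(Y) = -4*(-5 + 3) = -4*(-2) = 8)
I(G, C) = C + 3*C*G (I(G, C) = 3*C*G + C = C + 3*C*G)
m(j) = -48 (m(j) = (-7 + 1)*8 = -6*8 = -48)
m(I(-13, -6)) - 1*(-23512) = -48 - 1*(-23512) = -48 + 23512 = 23464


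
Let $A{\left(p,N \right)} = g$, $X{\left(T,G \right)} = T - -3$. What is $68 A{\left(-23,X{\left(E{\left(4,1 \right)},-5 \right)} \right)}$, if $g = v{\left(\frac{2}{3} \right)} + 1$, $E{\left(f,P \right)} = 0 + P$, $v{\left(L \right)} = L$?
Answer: $\frac{340}{3} \approx 113.33$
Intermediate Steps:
$E{\left(f,P \right)} = P$
$g = \frac{5}{3}$ ($g = \frac{2}{3} + 1 = \frac{5}{3} \approx 1.6667$)
$X{\left(T,G \right)} = 3 + T$ ($X{\left(T,G \right)} = T + 3 = 3 + T$)
$A{\left(p,N \right)} = \frac{5}{3}$
$68 A{\left(-23,X{\left(E{\left(4,1 \right)},-5 \right)} \right)} = 68 \cdot \frac{5}{3} = \frac{340}{3}$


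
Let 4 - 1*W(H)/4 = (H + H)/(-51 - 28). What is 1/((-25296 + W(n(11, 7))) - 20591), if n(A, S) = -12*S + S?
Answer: -79/3624425 ≈ -2.1797e-5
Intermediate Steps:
n(A, S) = -11*S
W(H) = 16 + 8*H/79 (W(H) = 16 - 4*(H + H)/(-51 - 28) = 16 - 4*2*H/(-79) = 16 - 4*2*H*(-1)/79 = 16 - (-8)*H/79 = 16 + 8*H/79)
1/((-25296 + W(n(11, 7))) - 20591) = 1/((-25296 + (16 + 8*(-11*7)/79)) - 20591) = 1/((-25296 + (16 + (8/79)*(-77))) - 20591) = 1/((-25296 + (16 - 616/79)) - 20591) = 1/((-25296 + 648/79) - 20591) = 1/(-1997736/79 - 20591) = 1/(-3624425/79) = -79/3624425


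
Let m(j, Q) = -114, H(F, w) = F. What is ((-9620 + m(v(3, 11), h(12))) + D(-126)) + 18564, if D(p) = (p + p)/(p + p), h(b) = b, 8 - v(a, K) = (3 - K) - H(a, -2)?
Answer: 8831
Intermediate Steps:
v(a, K) = 5 + K + a (v(a, K) = 8 - ((3 - K) - a) = 8 - (3 - K - a) = 8 + (-3 + K + a) = 5 + K + a)
D(p) = 1 (D(p) = (2*p)/((2*p)) = (2*p)*(1/(2*p)) = 1)
((-9620 + m(v(3, 11), h(12))) + D(-126)) + 18564 = ((-9620 - 114) + 1) + 18564 = (-9734 + 1) + 18564 = -9733 + 18564 = 8831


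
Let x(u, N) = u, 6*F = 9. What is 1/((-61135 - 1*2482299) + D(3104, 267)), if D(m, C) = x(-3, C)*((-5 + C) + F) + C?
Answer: -2/5087915 ≈ -3.9309e-7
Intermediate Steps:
F = 3/2 (F = (⅙)*9 = 3/2 ≈ 1.5000)
D(m, C) = 21/2 - 2*C (D(m, C) = -3*((-5 + C) + 3/2) + C = -3*(-7/2 + C) + C = (21/2 - 3*C) + C = 21/2 - 2*C)
1/((-61135 - 1*2482299) + D(3104, 267)) = 1/((-61135 - 1*2482299) + (21/2 - 2*267)) = 1/((-61135 - 2482299) + (21/2 - 534)) = 1/(-2543434 - 1047/2) = 1/(-5087915/2) = -2/5087915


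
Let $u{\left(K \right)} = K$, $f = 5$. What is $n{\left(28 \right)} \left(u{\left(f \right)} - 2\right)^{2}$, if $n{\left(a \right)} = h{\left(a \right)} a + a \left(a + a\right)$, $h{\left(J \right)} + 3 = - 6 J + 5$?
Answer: $-27720$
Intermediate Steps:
$h{\left(J \right)} = 2 - 6 J$ ($h{\left(J \right)} = -3 - \left(-5 + 6 J\right) = 2 - 6 J$)
$n{\left(a \right)} = 2 a^{2} + a \left(2 - 6 a\right)$ ($n{\left(a \right)} = \left(2 - 6 a\right) a + a \left(a + a\right) = a \left(2 - 6 a\right) + a 2 a = a \left(2 - 6 a\right) + 2 a^{2} = 2 a^{2} + a \left(2 - 6 a\right)$)
$n{\left(28 \right)} \left(u{\left(f \right)} - 2\right)^{2} = 2 \cdot 28 \left(1 - 56\right) \left(5 - 2\right)^{2} = 2 \cdot 28 \left(1 - 56\right) 3^{2} = 2 \cdot 28 \left(-55\right) 9 = \left(-3080\right) 9 = -27720$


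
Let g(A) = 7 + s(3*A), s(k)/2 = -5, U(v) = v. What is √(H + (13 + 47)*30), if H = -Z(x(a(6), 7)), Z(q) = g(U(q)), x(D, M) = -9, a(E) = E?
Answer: √1803 ≈ 42.462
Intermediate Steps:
s(k) = -10 (s(k) = 2*(-5) = -10)
g(A) = -3 (g(A) = 7 - 10 = -3)
Z(q) = -3
H = 3 (H = -1*(-3) = 3)
√(H + (13 + 47)*30) = √(3 + (13 + 47)*30) = √(3 + 60*30) = √(3 + 1800) = √1803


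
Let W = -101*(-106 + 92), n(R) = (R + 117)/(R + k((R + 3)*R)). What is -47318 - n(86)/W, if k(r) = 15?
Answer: -965381865/20402 ≈ -47318.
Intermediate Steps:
n(R) = (117 + R)/(15 + R) (n(R) = (R + 117)/(R + 15) = (117 + R)/(15 + R))
W = 1414 (W = -101*(-14) = 1414)
-47318 - n(86)/W = -47318 - (117 + 86)/(15 + 86)/1414 = -47318 - 203/101/1414 = -47318 - (1/101)*203/1414 = -47318 - 203/(101*1414) = -47318 - 1*29/20402 = -47318 - 29/20402 = -965381865/20402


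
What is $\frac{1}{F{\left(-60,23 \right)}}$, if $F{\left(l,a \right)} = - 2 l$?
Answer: $\frac{1}{120} \approx 0.0083333$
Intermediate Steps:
$\frac{1}{F{\left(-60,23 \right)}} = \frac{1}{\left(-2\right) \left(-60\right)} = \frac{1}{120}$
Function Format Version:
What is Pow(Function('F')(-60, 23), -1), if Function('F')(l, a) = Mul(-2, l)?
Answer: Rational(1, 120) ≈ 0.0083333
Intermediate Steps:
Pow(Function('F')(-60, 23), -1) = Pow(Mul(-2, -60), -1) = Pow(120, -1) = Rational(1, 120)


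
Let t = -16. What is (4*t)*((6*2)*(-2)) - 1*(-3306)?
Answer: 4842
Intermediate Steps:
(4*t)*((6*2)*(-2)) - 1*(-3306) = (4*(-16))*((6*2)*(-2)) - 1*(-3306) = -768*(-2) + 3306 = -64*(-24) + 3306 = 1536 + 3306 = 4842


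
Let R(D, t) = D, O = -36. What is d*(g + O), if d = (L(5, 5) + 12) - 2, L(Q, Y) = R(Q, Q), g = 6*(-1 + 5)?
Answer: -180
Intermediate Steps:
g = 24 (g = 6*4 = 24)
L(Q, Y) = Q
d = 15 (d = (5 + 12) - 2 = 17 - 2 = 15)
d*(g + O) = 15*(24 - 36) = 15*(-12) = -180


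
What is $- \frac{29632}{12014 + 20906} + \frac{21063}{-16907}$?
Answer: $- \frac{149297773}{69572305} \approx -2.1459$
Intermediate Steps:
$- \frac{29632}{12014 + 20906} + \frac{21063}{-16907} = - \frac{29632}{32920} + 21063 \left(- \frac{1}{16907}\right) = \left(-29632\right) \frac{1}{32920} - \frac{21063}{16907} = - \frac{3704}{4115} - \frac{21063}{16907} = - \frac{149297773}{69572305}$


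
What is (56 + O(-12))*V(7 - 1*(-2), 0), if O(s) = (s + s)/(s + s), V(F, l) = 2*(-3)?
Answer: -342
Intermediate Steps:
V(F, l) = -6
O(s) = 1 (O(s) = (2*s)/((2*s)) = (2*s)*(1/(2*s)) = 1)
(56 + O(-12))*V(7 - 1*(-2), 0) = (56 + 1)*(-6) = 57*(-6) = -342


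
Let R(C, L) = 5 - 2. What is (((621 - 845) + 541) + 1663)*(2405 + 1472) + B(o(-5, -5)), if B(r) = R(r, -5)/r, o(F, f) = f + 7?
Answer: 15352923/2 ≈ 7.6765e+6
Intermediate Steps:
R(C, L) = 3
o(F, f) = 7 + f
B(r) = 3/r
(((621 - 845) + 541) + 1663)*(2405 + 1472) + B(o(-5, -5)) = (((621 - 845) + 541) + 1663)*(2405 + 1472) + 3/(7 - 5) = ((-224 + 541) + 1663)*3877 + 3/2 = (317 + 1663)*3877 + 3*(½) = 1980*3877 + 3/2 = 7676460 + 3/2 = 15352923/2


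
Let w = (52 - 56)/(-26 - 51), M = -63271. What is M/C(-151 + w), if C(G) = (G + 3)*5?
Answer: 4871867/56960 ≈ 85.531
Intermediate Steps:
w = 4/77 (w = -4/(-77) = -4*(-1/77) = 4/77 ≈ 0.051948)
C(G) = 15 + 5*G (C(G) = (3 + G)*5 = 15 + 5*G)
M/C(-151 + w) = -63271/(15 + 5*(-151 + 4/77)) = -63271/(15 + 5*(-11623/77)) = -63271/(15 - 58115/77) = -63271/(-56960/77) = -63271*(-77/56960) = 4871867/56960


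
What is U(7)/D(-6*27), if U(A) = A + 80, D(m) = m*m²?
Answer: -29/1417176 ≈ -2.0463e-5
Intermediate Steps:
D(m) = m³
U(A) = 80 + A
U(7)/D(-6*27) = (80 + 7)/((-6*27)³) = 87/((-162)³) = 87/(-4251528) = 87*(-1/4251528) = -29/1417176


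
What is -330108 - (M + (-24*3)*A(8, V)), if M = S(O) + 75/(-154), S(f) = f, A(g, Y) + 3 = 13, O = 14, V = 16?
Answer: -50727833/154 ≈ -3.2940e+5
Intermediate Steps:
A(g, Y) = 10 (A(g, Y) = -3 + 13 = 10)
M = 2081/154 (M = 14 + 75/(-154) = 14 + 75*(-1/154) = 14 - 75/154 = 2081/154 ≈ 13.513)
-330108 - (M + (-24*3)*A(8, V)) = -330108 - (2081/154 - 24*3*10) = -330108 - (2081/154 - 72*10) = -330108 - (2081/154 - 720) = -330108 - 1*(-108799/154) = -330108 + 108799/154 = -50727833/154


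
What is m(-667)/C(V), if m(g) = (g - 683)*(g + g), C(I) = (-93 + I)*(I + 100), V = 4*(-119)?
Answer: 450225/53486 ≈ 8.4176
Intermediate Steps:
V = -476
C(I) = (-93 + I)*(100 + I)
m(g) = 2*g*(-683 + g) (m(g) = (-683 + g)*(2*g) = 2*g*(-683 + g))
m(-667)/C(V) = (2*(-667)*(-683 - 667))/(-9300 + (-476)² + 7*(-476)) = (2*(-667)*(-1350))/(-9300 + 226576 - 3332) = 1800900/213944 = 1800900*(1/213944) = 450225/53486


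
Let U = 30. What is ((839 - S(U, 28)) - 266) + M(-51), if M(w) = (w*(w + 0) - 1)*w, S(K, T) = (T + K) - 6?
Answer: -132079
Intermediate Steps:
S(K, T) = -6 + K + T (S(K, T) = (K + T) - 6 = -6 + K + T)
M(w) = w*(-1 + w**2) (M(w) = (w*w - 1)*w = (w**2 - 1)*w = (-1 + w**2)*w = w*(-1 + w**2))
((839 - S(U, 28)) - 266) + M(-51) = ((839 - (-6 + 30 + 28)) - 266) + ((-51)**3 - 1*(-51)) = ((839 - 1*52) - 266) + (-132651 + 51) = ((839 - 52) - 266) - 132600 = (787 - 266) - 132600 = 521 - 132600 = -132079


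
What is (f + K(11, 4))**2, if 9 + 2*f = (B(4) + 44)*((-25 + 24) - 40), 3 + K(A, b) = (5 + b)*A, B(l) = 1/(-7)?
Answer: 31956409/49 ≈ 6.5217e+5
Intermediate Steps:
B(l) = -1/7
K(A, b) = -3 + A*(5 + b) (K(A, b) = -3 + (5 + b)*A = -3 + A*(5 + b))
f = -6325/7 (f = -9/2 + ((-1/7 + 44)*((-25 + 24) - 40))/2 = -9/2 + (307*(-1 - 40)/7)/2 = -9/2 + ((307/7)*(-41))/2 = -9/2 + (1/2)*(-12587/7) = -9/2 - 12587/14 = -6325/7 ≈ -903.57)
(f + K(11, 4))**2 = (-6325/7 + (-3 + 5*11 + 11*4))**2 = (-6325/7 + (-3 + 55 + 44))**2 = (-6325/7 + 96)**2 = (-5653/7)**2 = 31956409/49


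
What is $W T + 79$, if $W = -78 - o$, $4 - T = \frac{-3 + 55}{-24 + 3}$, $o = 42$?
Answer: $- \frac{4887}{7} \approx -698.14$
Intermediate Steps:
$T = \frac{136}{21}$ ($T = 4 - \frac{-3 + 55}{-24 + 3} = 4 - \frac{52}{-21} = 4 - 52 \left(- \frac{1}{21}\right) = 4 - - \frac{52}{21} = 4 + \frac{52}{21} = \frac{136}{21} \approx 6.4762$)
$W = -120$ ($W = -78 - 42 = -120$)
$W T + 79 = \left(-120\right) \frac{136}{21} + 79 = - \frac{5440}{7} + 79 = - \frac{4887}{7}$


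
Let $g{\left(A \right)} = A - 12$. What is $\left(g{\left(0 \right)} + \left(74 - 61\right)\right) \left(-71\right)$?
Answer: $-71$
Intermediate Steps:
$g{\left(A \right)} = -12 + A$
$\left(g{\left(0 \right)} + \left(74 - 61\right)\right) \left(-71\right) = \left(\left(-12 + 0\right) + \left(74 - 61\right)\right) \left(-71\right) = \left(-12 + 13\right) \left(-71\right) = 1 \left(-71\right) = -71$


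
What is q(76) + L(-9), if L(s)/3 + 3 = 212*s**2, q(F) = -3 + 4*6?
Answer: 51528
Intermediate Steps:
q(F) = 21 (q(F) = -3 + 24 = 21)
L(s) = -9 + 636*s**2 (L(s) = -9 + 3*(212*s**2) = -9 + 636*s**2)
q(76) + L(-9) = 21 + (-9 + 636*(-9)**2) = 21 + (-9 + 636*81) = 21 + (-9 + 51516) = 21 + 51507 = 51528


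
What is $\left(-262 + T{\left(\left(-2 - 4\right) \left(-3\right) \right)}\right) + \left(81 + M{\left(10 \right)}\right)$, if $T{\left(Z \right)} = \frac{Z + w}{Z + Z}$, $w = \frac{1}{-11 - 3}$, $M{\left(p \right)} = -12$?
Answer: $- \frac{97021}{504} \approx -192.5$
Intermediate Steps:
$w = - \frac{1}{14}$ ($w = \frac{1}{-14} = - \frac{1}{14} \approx -0.071429$)
$T{\left(Z \right)} = \frac{- \frac{1}{14} + Z}{2 Z}$ ($T{\left(Z \right)} = \frac{Z - \frac{1}{14}}{Z + Z} = \frac{- \frac{1}{14} + Z}{2 Z}$)
$\left(-262 + T{\left(\left(-2 - 4\right) \left(-3\right) \right)}\right) + \left(81 + M{\left(10 \right)}\right) = \left(-262 + \frac{-1 + 14 \left(-2 - 4\right) \left(-3\right)}{28 \left(-2 - 4\right) \left(-3\right)}\right) + \left(81 - 12\right) = \left(-262 + \frac{-1 + 14 \left(\left(-6\right) \left(-3\right)\right)}{28 \left(\left(-6\right) \left(-3\right)\right)}\right) + 69 = \left(-262 + \frac{-1 + 14 \cdot 18}{28 \cdot 18}\right) + 69 = \left(-262 + \frac{1}{28} \cdot \frac{1}{18} \left(-1 + 252\right)\right) + 69 = \left(-262 + \frac{1}{28} \cdot \frac{1}{18} \cdot 251\right) + 69 = \left(-262 + \frac{251}{504}\right) + 69 = - \frac{131797}{504} + 69 = - \frac{97021}{504}$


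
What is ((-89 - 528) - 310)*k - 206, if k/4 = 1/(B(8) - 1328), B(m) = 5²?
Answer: -264710/1303 ≈ -203.15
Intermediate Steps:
B(m) = 25
k = -4/1303 (k = 4/(25 - 1328) = 4/(-1303) = 4*(-1/1303) = -4/1303 ≈ -0.0030698)
((-89 - 528) - 310)*k - 206 = ((-89 - 528) - 310)*(-4/1303) - 206 = (-617 - 310)*(-4/1303) - 206 = -927*(-4/1303) - 206 = 3708/1303 - 206 = -264710/1303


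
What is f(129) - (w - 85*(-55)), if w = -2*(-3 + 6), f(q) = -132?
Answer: -4801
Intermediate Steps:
w = -6 (w = -2*3 = -6)
f(129) - (w - 85*(-55)) = -132 - (-6 - 85*(-55)) = -132 - (-6 + 4675) = -132 - 1*4669 = -132 - 4669 = -4801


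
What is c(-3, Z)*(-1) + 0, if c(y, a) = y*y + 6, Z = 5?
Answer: -15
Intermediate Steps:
c(y, a) = 6 + y² (c(y, a) = y² + 6 = 6 + y²)
c(-3, Z)*(-1) + 0 = (6 + (-3)²)*(-1) + 0 = (6 + 9)*(-1) + 0 = 15*(-1) + 0 = -15 + 0 = -15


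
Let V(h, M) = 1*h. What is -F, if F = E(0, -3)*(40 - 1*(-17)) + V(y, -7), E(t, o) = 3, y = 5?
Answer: -176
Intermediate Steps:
V(h, M) = h
F = 176 (F = 3*(40 - 1*(-17)) + 5 = 3*(40 + 17) + 5 = 3*57 + 5 = 171 + 5 = 176)
-F = -1*176 = -176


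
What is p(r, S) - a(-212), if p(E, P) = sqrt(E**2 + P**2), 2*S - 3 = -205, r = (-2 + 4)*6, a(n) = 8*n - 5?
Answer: 1701 + sqrt(10345) ≈ 1802.7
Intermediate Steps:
a(n) = -5 + 8*n
r = 12 (r = 2*6 = 12)
S = -101 (S = 3/2 + (1/2)*(-205) = 3/2 - 205/2 = -101)
p(r, S) - a(-212) = sqrt(12**2 + (-101)**2) - (-5 + 8*(-212)) = sqrt(144 + 10201) - (-5 - 1696) = sqrt(10345) - 1*(-1701) = sqrt(10345) + 1701 = 1701 + sqrt(10345)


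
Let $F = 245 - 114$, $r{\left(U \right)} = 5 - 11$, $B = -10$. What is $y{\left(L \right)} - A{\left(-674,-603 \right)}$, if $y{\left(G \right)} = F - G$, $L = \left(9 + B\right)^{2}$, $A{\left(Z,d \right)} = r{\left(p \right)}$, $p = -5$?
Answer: $136$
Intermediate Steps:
$r{\left(U \right)} = -6$ ($r{\left(U \right)} = 5 - 11 = -6$)
$A{\left(Z,d \right)} = -6$
$L = 1$ ($L = \left(9 - 10\right)^{2} = \left(-1\right)^{2} = 1$)
$F = 131$ ($F = 245 - 114 = 131$)
$y{\left(G \right)} = 131 - G$
$y{\left(L \right)} - A{\left(-674,-603 \right)} = \left(131 - 1\right) - -6 = \left(131 - 1\right) + 6 = 130 + 6 = 136$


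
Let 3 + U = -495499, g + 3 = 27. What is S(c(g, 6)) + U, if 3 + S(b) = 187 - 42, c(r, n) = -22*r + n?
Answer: -495360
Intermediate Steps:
g = 24 (g = -3 + 27 = 24)
U = -495502 (U = -3 - 495499 = -495502)
c(r, n) = n - 22*r
S(b) = 142 (S(b) = -3 + (187 - 42) = -3 + 145 = 142)
S(c(g, 6)) + U = 142 - 495502 = -495360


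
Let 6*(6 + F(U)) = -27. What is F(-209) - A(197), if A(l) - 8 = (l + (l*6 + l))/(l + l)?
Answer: -45/2 ≈ -22.500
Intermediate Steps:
F(U) = -21/2 (F(U) = -6 + (1/6)*(-27) = -6 - 9/2 = -21/2)
A(l) = 12 (A(l) = 8 + (l + (l*6 + l))/(l + l) = 8 + (l + (6*l + l))/((2*l)) = 8 + (l + 7*l)*(1/(2*l)) = 8 + (8*l)*(1/(2*l)) = 8 + 4 = 12)
F(-209) - A(197) = -21/2 - 1*12 = -21/2 - 12 = -45/2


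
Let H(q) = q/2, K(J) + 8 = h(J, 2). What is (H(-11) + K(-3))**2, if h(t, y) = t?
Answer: 1089/4 ≈ 272.25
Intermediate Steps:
K(J) = -8 + J
H(q) = q/2 (H(q) = q*(1/2) = q/2)
(H(-11) + K(-3))**2 = ((1/2)*(-11) + (-8 - 3))**2 = (-11/2 - 11)**2 = (-33/2)**2 = 1089/4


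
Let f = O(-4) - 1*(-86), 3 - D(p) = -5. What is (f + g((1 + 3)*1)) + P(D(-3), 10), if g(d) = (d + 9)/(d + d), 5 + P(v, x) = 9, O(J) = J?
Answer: 701/8 ≈ 87.625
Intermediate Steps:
D(p) = 8 (D(p) = 3 - 1*(-5) = 3 + 5 = 8)
P(v, x) = 4 (P(v, x) = -5 + 9 = 4)
g(d) = (9 + d)/(2*d) (g(d) = (9 + d)/((2*d)) = (9 + d)*(1/(2*d)) = (9 + d)/(2*d))
f = 82 (f = -4 - 1*(-86) = -4 + 86 = 82)
(f + g((1 + 3)*1)) + P(D(-3), 10) = (82 + (9 + (1 + 3)*1)/(2*(((1 + 3)*1)))) + 4 = (82 + (9 + 4*1)/(2*((4*1)))) + 4 = (82 + (½)*(9 + 4)/4) + 4 = (82 + (½)*(¼)*13) + 4 = (82 + 13/8) + 4 = 669/8 + 4 = 701/8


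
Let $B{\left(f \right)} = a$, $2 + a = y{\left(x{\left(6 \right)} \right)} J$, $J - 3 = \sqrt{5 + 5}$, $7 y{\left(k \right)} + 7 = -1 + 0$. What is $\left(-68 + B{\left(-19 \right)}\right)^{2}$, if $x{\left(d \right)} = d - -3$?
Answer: $\frac{264836}{49} + \frac{8224 \sqrt{10}}{49} \approx 5935.6$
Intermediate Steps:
$x{\left(d \right)} = 3 + d$ ($x{\left(d \right)} = d + 3 = 3 + d$)
$y{\left(k \right)} = - \frac{8}{7}$ ($y{\left(k \right)} = -1 + \frac{-1 + 0}{7} = -1 + \frac{1}{7} \left(-1\right) = -1 - \frac{1}{7} = - \frac{8}{7}$)
$J = 3 + \sqrt{10}$ ($J = 3 + \sqrt{5 + 5} = 3 + \sqrt{10} \approx 6.1623$)
$a = - \frac{38}{7} - \frac{8 \sqrt{10}}{7}$ ($a = -2 - \frac{8 \left(3 + \sqrt{10}\right)}{7} = -2 - \left(\frac{24}{7} + \frac{8 \sqrt{10}}{7}\right) = - \frac{38}{7} - \frac{8 \sqrt{10}}{7} \approx -9.0426$)
$B{\left(f \right)} = - \frac{38}{7} - \frac{8 \sqrt{10}}{7}$
$\left(-68 + B{\left(-19 \right)}\right)^{2} = \left(-68 - \left(\frac{38}{7} + \frac{8 \sqrt{10}}{7}\right)\right)^{2} = \left(- \frac{514}{7} - \frac{8 \sqrt{10}}{7}\right)^{2}$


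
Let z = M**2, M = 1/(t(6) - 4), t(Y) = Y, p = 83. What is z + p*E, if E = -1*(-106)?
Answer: 35193/4 ≈ 8798.3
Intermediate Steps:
E = 106
M = 1/2 (M = 1/(6 - 4) = 1/2 ≈ 0.50000)
z = 1/4 (z = (1/2)**2 = 1/4 ≈ 0.25000)
z + p*E = 1/4 + 83*106 = 1/4 + 8798 = 35193/4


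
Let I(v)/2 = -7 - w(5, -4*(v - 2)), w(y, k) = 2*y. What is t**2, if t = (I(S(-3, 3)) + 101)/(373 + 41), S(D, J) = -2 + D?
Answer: 4489/171396 ≈ 0.026191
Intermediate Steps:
I(v) = -34 (I(v) = 2*(-7 - 2*5) = 2*(-7 - 1*10) = 2*(-7 - 10) = 2*(-17) = -34)
t = 67/414 (t = (-34 + 101)/(373 + 41) = 67/414 ≈ 0.16184)
t**2 = (67/414)**2 = 4489/171396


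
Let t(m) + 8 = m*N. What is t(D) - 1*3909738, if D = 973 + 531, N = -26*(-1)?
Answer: -3870642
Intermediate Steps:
N = 26
D = 1504
t(m) = -8 + 26*m (t(m) = -8 + m*26 = -8 + 26*m)
t(D) - 1*3909738 = (-8 + 26*1504) - 1*3909738 = (-8 + 39104) - 3909738 = 39096 - 3909738 = -3870642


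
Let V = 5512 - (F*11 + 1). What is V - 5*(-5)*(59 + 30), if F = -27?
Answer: 8033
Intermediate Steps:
V = 5808 (V = 5512 - (-27*11 + 1) = 5512 - (-297 + 1) = 5512 - 1*(-296) = 5512 + 296 = 5808)
V - 5*(-5)*(59 + 30) = 5808 - 5*(-5)*(59 + 30) = 5808 - (-25)*89 = 5808 - 1*(-2225) = 5808 + 2225 = 8033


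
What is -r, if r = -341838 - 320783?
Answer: 662621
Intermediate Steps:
r = -662621
-r = -1*(-662621) = 662621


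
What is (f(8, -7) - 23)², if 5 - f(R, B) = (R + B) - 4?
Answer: 225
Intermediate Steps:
f(R, B) = 9 - B - R (f(R, B) = 5 - ((R + B) - 4) = 5 - ((B + R) - 4) = 5 - (-4 + B + R) = 5 + (4 - B - R) = 9 - B - R)
(f(8, -7) - 23)² = ((9 - 1*(-7) - 1*8) - 23)² = ((9 + 7 - 8) - 23)² = (8 - 23)² = (-15)² = 225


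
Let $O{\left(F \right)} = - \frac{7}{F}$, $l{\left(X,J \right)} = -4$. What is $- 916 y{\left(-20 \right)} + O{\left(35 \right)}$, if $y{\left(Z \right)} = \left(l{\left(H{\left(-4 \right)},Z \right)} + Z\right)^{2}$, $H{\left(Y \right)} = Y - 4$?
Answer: $- \frac{2638081}{5} \approx -5.2762 \cdot 10^{5}$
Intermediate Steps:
$H{\left(Y \right)} = -4 + Y$ ($H{\left(Y \right)} = Y - 4 = -4 + Y$)
$y{\left(Z \right)} = \left(-4 + Z\right)^{2}$
$- 916 y{\left(-20 \right)} + O{\left(35 \right)} = - 916 \left(-4 - 20\right)^{2} - \frac{7}{35} = - 916 \left(-24\right)^{2} - \frac{1}{5} = \left(-916\right) 576 - \frac{1}{5} = -527616 - \frac{1}{5} = - \frac{2638081}{5}$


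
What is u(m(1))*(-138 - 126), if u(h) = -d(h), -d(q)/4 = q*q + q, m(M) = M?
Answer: -2112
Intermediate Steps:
d(q) = -4*q - 4*q² (d(q) = -4*(q*q + q) = -4*(q² + q) = -4*(q + q²) = -4*q - 4*q²)
u(h) = 4*h*(1 + h) (u(h) = -(-4)*h*(1 + h) = 4*h*(1 + h))
u(m(1))*(-138 - 126) = (4*1*(1 + 1))*(-138 - 126) = (4*1*2)*(-264) = 8*(-264) = -2112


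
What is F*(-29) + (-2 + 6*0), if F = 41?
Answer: -1191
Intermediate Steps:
F*(-29) + (-2 + 6*0) = 41*(-29) + (-2 + 6*0) = -1189 + (-2 + 0) = -1189 - 2 = -1191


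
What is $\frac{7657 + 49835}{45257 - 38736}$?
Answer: $\frac{57492}{6521} \approx 8.8164$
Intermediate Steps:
$\frac{7657 + 49835}{45257 - 38736} = \frac{57492}{6521}$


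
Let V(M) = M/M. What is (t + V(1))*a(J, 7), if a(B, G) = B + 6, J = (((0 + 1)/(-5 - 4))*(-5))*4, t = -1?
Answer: 0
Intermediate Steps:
J = 20/9 (J = ((1/(-9))*(-5))*4 = ((1*(-⅑))*(-5))*4 = -⅑*(-5)*4 = (5/9)*4 = 20/9 ≈ 2.2222)
a(B, G) = 6 + B
V(M) = 1
(t + V(1))*a(J, 7) = (-1 + 1)*(6 + 20/9) = 0*(74/9) = 0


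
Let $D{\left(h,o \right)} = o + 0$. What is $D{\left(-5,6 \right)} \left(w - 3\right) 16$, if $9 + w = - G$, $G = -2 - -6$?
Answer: $-1536$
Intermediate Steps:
$G = 4$ ($G = -2 + 6 = 4$)
$D{\left(h,o \right)} = o$
$w = -13$ ($w = -9 - 4 = -13$)
$D{\left(-5,6 \right)} \left(w - 3\right) 16 = 6 \left(-13 - 3\right) 16 = 6 \left(-16\right) 16 = \left(-96\right) 16 = -1536$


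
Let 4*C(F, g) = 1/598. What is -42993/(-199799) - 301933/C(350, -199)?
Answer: -144299580186071/199799 ≈ -7.2222e+8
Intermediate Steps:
C(F, g) = 1/2392 (C(F, g) = (¼)/598 = (¼)*(1/598) = 1/2392)
-42993/(-199799) - 301933/C(350, -199) = -42993/(-199799) - 301933/1/2392 = -42993*(-1/199799) - 301933*2392 = 42993/199799 - 722223736 = -144299580186071/199799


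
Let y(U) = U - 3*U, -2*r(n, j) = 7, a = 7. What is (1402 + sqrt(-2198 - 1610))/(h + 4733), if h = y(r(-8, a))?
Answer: 701/2370 + I*sqrt(238)/1185 ≈ 0.29578 + 0.013019*I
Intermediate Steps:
r(n, j) = -7/2 (r(n, j) = -1/2*7 = -7/2)
y(U) = -2*U
h = 7 (h = -2*(-7/2) = 7)
(1402 + sqrt(-2198 - 1610))/(h + 4733) = (1402 + sqrt(-2198 - 1610))/(7 + 4733) = (1402 + sqrt(-3808))/4740 = (1402 + 4*I*sqrt(238))*(1/4740) = 701/2370 + I*sqrt(238)/1185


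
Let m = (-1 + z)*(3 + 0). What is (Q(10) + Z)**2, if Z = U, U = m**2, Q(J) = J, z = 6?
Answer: 55225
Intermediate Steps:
m = 15 (m = (-1 + 6)*(3 + 0) = 5*3 = 15)
U = 225 (U = 15**2 = 225)
Z = 225
(Q(10) + Z)**2 = (10 + 225)**2 = 235**2 = 55225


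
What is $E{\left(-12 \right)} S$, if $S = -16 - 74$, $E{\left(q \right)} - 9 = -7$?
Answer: $-180$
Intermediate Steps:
$E{\left(q \right)} = 2$ ($E{\left(q \right)} = 9 - 7 = 2$)
$S = -90$
$E{\left(-12 \right)} S = 2 \left(-90\right) = -180$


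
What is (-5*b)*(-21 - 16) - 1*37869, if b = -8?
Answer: -39349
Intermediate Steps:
(-5*b)*(-21 - 16) - 1*37869 = (-5*(-8))*(-21 - 16) - 1*37869 = 40*(-37) - 37869 = -1480 - 37869 = -39349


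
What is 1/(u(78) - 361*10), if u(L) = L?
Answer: -1/3532 ≈ -0.00028313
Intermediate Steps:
1/(u(78) - 361*10) = 1/(78 - 361*10) = 1/(78 - 3610) = 1/(-3532) = -1/3532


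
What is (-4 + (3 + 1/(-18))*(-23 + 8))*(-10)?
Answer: 1445/3 ≈ 481.67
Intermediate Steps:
(-4 + (3 + 1/(-18))*(-23 + 8))*(-10) = (-4 + (3 - 1/18)*(-15))*(-10) = (-4 + (53/18)*(-15))*(-10) = (-4 - 265/6)*(-10) = -289/6*(-10) = 1445/3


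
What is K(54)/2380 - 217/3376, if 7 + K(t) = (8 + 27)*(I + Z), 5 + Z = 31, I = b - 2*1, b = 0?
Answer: 4823/16880 ≈ 0.28572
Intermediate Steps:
I = -2 (I = 0 - 2*1 = 0 - 2 = -2)
Z = 26 (Z = -5 + 31 = 26)
K(t) = 833 (K(t) = -7 + (8 + 27)*(-2 + 26) = -7 + 35*24 = -7 + 840 = 833)
K(54)/2380 - 217/3376 = 833/2380 - 217/3376 = 833*(1/2380) - 217*1/3376 = 7/20 - 217/3376 = 4823/16880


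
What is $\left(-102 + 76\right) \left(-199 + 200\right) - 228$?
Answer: $-254$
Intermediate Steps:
$\left(-102 + 76\right) \left(-199 + 200\right) - 228 = \left(-26\right) 1 - 228 = -26 - 228 = -254$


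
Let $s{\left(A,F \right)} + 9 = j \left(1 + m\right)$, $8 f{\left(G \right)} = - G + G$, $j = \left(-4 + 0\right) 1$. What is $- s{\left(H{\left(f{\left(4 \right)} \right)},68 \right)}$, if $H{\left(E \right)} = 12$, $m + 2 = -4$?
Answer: $-11$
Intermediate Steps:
$m = -6$ ($m = -2 - 4 = -6$)
$j = -4$ ($j = \left(-4\right) 1 = -4$)
$f{\left(G \right)} = 0$ ($f{\left(G \right)} = \frac{- G + G}{8} = \frac{1}{8} \cdot 0 = 0$)
$s{\left(A,F \right)} = 11$ ($s{\left(A,F \right)} = -9 - 4 \left(1 - 6\right) = -9 - -20 = -9 + 20 = 11$)
$- s{\left(H{\left(f{\left(4 \right)} \right)},68 \right)} = \left(-1\right) 11 = -11$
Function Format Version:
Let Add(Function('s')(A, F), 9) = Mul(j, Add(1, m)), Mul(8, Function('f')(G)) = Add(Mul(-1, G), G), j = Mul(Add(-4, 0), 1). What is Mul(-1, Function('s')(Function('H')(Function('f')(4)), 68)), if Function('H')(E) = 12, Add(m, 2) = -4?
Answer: -11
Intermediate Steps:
m = -6 (m = Add(-2, -4) = -6)
j = -4 (j = Mul(-4, 1) = -4)
Function('f')(G) = 0 (Function('f')(G) = Mul(Rational(1, 8), Add(Mul(-1, G), G)) = Mul(Rational(1, 8), 0) = 0)
Function('s')(A, F) = 11 (Function('s')(A, F) = Add(-9, Mul(-4, Add(1, -6))) = Add(-9, Mul(-4, -5)) = Add(-9, 20) = 11)
Mul(-1, Function('s')(Function('H')(Function('f')(4)), 68)) = Mul(-1, 11) = -11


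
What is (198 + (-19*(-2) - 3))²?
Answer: 54289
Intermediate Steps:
(198 + (-19*(-2) - 3))² = (198 + (38 - 3))² = (198 + 35)² = 233² = 54289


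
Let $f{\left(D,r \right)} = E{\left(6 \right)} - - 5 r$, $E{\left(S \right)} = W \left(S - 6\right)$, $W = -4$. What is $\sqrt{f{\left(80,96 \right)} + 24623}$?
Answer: $\sqrt{25103} \approx 158.44$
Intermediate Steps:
$E{\left(S \right)} = 24 - 4 S$ ($E{\left(S \right)} = - 4 \left(S - 6\right) = - 4 \left(-6 + S\right) = 24 - 4 S$)
$f{\left(D,r \right)} = 5 r$ ($f{\left(D,r \right)} = \left(24 - 24\right) - - 5 r = \left(24 - 24\right) + 5 r = 0 + 5 r = 5 r$)
$\sqrt{f{\left(80,96 \right)} + 24623} = \sqrt{5 \cdot 96 + 24623} = \sqrt{480 + 24623} = \sqrt{25103}$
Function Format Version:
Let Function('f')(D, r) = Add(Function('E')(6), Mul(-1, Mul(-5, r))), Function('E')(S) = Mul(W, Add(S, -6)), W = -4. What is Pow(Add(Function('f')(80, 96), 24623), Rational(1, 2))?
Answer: Pow(25103, Rational(1, 2)) ≈ 158.44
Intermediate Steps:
Function('E')(S) = Add(24, Mul(-4, S)) (Function('E')(S) = Mul(-4, Add(S, -6)) = Mul(-4, Add(-6, S)) = Add(24, Mul(-4, S)))
Function('f')(D, r) = Mul(5, r) (Function('f')(D, r) = Add(Add(24, Mul(-4, 6)), Mul(-1, Mul(-5, r))) = Add(Add(24, -24), Mul(5, r)) = Add(0, Mul(5, r)) = Mul(5, r))
Pow(Add(Function('f')(80, 96), 24623), Rational(1, 2)) = Pow(Add(Mul(5, 96), 24623), Rational(1, 2)) = Pow(Add(480, 24623), Rational(1, 2)) = Pow(25103, Rational(1, 2))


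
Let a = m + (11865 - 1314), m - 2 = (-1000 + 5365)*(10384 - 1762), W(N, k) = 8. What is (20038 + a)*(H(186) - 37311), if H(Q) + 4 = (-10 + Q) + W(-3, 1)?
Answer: -1398562173351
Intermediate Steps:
m = 37635032 (m = 2 + (-1000 + 5365)*(10384 - 1762) = 2 + 4365*8622 = 2 + 37635030 = 37635032)
H(Q) = -6 + Q (H(Q) = -4 + ((-10 + Q) + 8) = -4 + (-2 + Q) = -6 + Q)
a = 37645583 (a = 37635032 + (11865 - 1314) = 37635032 + 10551 = 37645583)
(20038 + a)*(H(186) - 37311) = (20038 + 37645583)*((-6 + 186) - 37311) = 37665621*(180 - 37311) = 37665621*(-37131) = -1398562173351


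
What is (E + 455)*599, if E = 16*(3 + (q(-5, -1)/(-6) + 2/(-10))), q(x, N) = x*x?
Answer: 3891703/15 ≈ 2.5945e+5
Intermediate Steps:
q(x, N) = x**2
E = -328/15 (E = 16*(3 + ((-5)**2/(-6) + 2/(-10))) = 16*(3 + (25*(-1/6) + 2*(-1/10))) = 16*(3 + (-25/6 - 1/5)) = 16*(3 - 131/30) = 16*(-41/30) = -328/15 ≈ -21.867)
(E + 455)*599 = (-328/15 + 455)*599 = (6497/15)*599 = 3891703/15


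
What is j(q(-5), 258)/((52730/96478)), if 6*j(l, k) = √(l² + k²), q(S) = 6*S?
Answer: 48239*√1874/26365 ≈ 79.205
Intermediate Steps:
j(l, k) = √(k² + l²)/6 (j(l, k) = √(l² + k²)/6 = √(k² + l²)/6)
j(q(-5), 258)/((52730/96478)) = (√(258² + (6*(-5))²)/6)/((52730/96478)) = (√(66564 + (-30)²)/6)/((52730*(1/96478))) = (√(66564 + 900)/6)/(26365/48239) = (√67464/6)*(48239/26365) = ((6*√1874)/6)*(48239/26365) = √1874*(48239/26365) = 48239*√1874/26365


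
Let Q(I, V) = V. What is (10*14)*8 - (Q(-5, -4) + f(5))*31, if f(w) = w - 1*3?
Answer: 1182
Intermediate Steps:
f(w) = -3 + w (f(w) = w - 3 = -3 + w)
(10*14)*8 - (Q(-5, -4) + f(5))*31 = (10*14)*8 - (-4 + (-3 + 5))*31 = 140*8 - (-4 + 2)*31 = 1120 - (-2)*31 = 1120 - 1*(-62) = 1120 + 62 = 1182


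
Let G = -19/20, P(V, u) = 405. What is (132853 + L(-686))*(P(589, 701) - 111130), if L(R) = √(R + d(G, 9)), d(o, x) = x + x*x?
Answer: -14710148425 - 221450*I*√149 ≈ -1.471e+10 - 2.7031e+6*I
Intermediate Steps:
G = -19/20 (G = -19*1/20 = -19/20 ≈ -0.95000)
d(o, x) = x + x²
L(R) = √(90 + R) (L(R) = √(R + 9*(1 + 9)) = √(R + 9*10) = √(R + 90) = √(90 + R))
(132853 + L(-686))*(P(589, 701) - 111130) = (132853 + √(90 - 686))*(405 - 111130) = (132853 + √(-596))*(-110725) = (132853 + 2*I*√149)*(-110725) = -14710148425 - 221450*I*√149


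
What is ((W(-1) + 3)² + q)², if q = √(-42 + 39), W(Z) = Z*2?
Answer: (1 + I*√3)² ≈ -2.0 + 3.4641*I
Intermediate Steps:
W(Z) = 2*Z
q = I*√3 (q = √(-3) = I*√3 ≈ 1.732*I)
((W(-1) + 3)² + q)² = ((2*(-1) + 3)² + I*√3)² = ((-2 + 3)² + I*√3)² = (1² + I*√3)² = (1 + I*√3)²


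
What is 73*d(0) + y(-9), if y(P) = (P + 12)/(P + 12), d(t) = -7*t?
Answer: 1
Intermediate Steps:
y(P) = 1 (y(P) = (12 + P)/(12 + P) = 1)
73*d(0) + y(-9) = 73*(-7*0) + 1 = 73*0 + 1 = 0 + 1 = 1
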